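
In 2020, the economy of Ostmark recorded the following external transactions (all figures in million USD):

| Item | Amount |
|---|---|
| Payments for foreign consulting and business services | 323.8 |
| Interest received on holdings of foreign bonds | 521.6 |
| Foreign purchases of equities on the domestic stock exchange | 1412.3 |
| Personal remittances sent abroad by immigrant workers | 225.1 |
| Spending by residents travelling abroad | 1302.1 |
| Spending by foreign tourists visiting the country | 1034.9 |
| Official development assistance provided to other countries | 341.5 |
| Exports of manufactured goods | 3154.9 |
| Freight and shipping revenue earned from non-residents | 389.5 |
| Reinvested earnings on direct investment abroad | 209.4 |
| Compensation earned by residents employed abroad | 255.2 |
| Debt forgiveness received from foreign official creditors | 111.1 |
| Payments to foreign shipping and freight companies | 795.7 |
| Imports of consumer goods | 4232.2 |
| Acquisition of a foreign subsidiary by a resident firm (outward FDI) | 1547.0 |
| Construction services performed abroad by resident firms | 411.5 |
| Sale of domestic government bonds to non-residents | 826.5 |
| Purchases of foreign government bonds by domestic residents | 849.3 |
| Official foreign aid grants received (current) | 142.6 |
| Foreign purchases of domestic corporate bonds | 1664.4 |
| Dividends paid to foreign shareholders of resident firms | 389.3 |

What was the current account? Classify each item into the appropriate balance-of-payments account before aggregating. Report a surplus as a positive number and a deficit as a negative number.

-1490.1

Goods: -4232.2 + 3154.9 = -1077.3
Services: -795.7 - 323.8 + 1034.9 - 1302.1 + 411.5 + 389.5 = -585.7
Primary income: 209.4 - 389.3 + 521.6 + 255.2 = 596.9
Secondary income: 142.6 - 225.1 - 341.5 = -424.0
Current account = (-1077.3) + (-585.7) + 596.9 + (-424.0) = -1490.1
(Excluded from the current account — financial account: foreign purchases of equities on the domestic stock exchange 1412.3, acquisition of a foreign subsidiary by a resident firm (outward FDI) 1547.0, sale of domestic government bonds to non-residents 826.5, purchases of foreign government bonds by domestic residents 849.3, foreign purchases of domestic corporate bonds 1664.4; capital account: debt forgiveness received from foreign official creditors 111.1.)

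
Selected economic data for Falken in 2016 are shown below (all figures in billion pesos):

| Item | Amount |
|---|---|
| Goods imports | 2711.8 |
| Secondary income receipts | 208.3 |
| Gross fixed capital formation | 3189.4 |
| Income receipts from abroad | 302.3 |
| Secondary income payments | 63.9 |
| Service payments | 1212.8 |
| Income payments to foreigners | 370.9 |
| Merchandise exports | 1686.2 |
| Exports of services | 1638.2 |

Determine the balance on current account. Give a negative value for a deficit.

-524.4

Goods balance = 1686.2 - 2711.8 = -1025.6
Services balance = 1638.2 - 1212.8 = 425.4
Trade balance (goods + services) = -1025.6 + 425.4 = -600.2
Net primary income = 302.3 - 370.9 = -68.6
Net secondary income = 208.3 - 63.9 = 144.4
Current account = -600.2 + (-68.6) + 144.4 = -524.4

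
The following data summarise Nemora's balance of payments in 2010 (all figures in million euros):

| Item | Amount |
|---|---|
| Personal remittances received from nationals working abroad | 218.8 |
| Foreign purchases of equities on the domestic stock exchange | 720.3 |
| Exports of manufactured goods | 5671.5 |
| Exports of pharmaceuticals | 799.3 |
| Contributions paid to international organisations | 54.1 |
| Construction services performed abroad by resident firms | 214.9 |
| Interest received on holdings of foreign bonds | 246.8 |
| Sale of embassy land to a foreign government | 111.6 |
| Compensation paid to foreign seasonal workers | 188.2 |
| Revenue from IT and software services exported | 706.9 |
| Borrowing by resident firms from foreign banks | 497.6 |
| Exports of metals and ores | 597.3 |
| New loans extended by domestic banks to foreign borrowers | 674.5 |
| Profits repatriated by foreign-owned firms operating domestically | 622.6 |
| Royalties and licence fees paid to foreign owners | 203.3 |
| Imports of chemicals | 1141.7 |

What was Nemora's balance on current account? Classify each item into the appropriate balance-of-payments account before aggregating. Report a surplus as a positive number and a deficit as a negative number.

Goods: 597.3 + 5671.5 - 1141.7 + 799.3 = 5926.4
Services: 214.9 - 203.3 + 706.9 = 718.5
Primary income: -622.6 - 188.2 + 246.8 = -564.0
Secondary income: -54.1 + 218.8 = 164.7
Current account = 5926.4 + 718.5 + (-564.0) + 164.7 = 6245.6
(Excluded from the current account — financial account: foreign purchases of equities on the domestic stock exchange 720.3, borrowing by resident firms from foreign banks 497.6, new loans extended by domestic banks to foreign borrowers 674.5; capital account: sale of embassy land to a foreign government 111.6.)

6245.6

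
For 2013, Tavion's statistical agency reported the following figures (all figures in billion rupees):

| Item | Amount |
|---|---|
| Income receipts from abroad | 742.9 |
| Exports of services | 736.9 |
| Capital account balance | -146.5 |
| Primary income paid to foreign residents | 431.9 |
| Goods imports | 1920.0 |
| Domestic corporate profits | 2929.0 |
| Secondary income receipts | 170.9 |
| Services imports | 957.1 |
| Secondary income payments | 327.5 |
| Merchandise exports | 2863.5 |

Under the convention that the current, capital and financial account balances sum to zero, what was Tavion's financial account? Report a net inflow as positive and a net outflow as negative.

-731.2

Goods balance = 2863.5 - 1920.0 = 943.5
Services balance = 736.9 - 957.1 = -220.2
Trade balance (goods + services) = 943.5 + (-220.2) = 723.3
Net primary income = 742.9 - 431.9 = 311.0
Net secondary income = 170.9 - 327.5 = -156.6
Current account = 723.3 + 311.0 + (-156.6) = 877.7
Financial account = -(877.7 + (-146.5)) = -731.2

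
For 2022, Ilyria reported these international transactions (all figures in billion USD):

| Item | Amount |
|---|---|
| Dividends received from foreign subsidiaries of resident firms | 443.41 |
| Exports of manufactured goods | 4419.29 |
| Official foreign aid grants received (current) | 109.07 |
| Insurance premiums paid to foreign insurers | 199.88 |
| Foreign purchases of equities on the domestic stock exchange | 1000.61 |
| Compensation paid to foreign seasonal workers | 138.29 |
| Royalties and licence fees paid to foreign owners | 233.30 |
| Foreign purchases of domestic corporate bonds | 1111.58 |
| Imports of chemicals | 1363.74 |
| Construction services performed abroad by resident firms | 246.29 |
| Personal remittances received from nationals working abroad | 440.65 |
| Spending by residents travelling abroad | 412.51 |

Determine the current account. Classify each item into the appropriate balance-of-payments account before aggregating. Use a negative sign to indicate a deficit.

Goods: -1363.74 + 4419.29 = 3055.55
Services: -412.51 - 233.30 - 199.88 + 246.29 = -599.40
Primary income: 443.41 - 138.29 = 305.12
Secondary income: 440.65 + 109.07 = 549.72
Current account = 3055.55 + (-599.40) + 305.12 + 549.72 = 3310.99
(Excluded from the current account — financial account: foreign purchases of equities on the domestic stock exchange 1000.61, foreign purchases of domestic corporate bonds 1111.58.)

3310.99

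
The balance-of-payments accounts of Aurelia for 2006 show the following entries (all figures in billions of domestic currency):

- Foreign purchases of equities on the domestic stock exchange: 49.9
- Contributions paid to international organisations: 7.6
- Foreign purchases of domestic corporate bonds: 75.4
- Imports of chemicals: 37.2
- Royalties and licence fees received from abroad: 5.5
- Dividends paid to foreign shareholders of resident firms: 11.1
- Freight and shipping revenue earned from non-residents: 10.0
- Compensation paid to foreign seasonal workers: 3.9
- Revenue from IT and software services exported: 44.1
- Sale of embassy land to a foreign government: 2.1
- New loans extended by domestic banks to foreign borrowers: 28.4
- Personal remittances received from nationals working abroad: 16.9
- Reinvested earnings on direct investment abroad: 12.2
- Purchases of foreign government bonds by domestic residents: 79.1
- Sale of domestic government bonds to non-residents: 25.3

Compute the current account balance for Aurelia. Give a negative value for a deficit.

28.9

Goods: -37.2
Services: 5.5 + 10.0 + 44.1 = 59.6
Primary income: 12.2 - 11.1 - 3.9 = -2.8
Secondary income: -7.6 + 16.9 = 9.3
Current account = (-37.2) + 59.6 + (-2.8) + 9.3 = 28.9
(Excluded from the current account — financial account: foreign purchases of equities on the domestic stock exchange 49.9, foreign purchases of domestic corporate bonds 75.4, new loans extended by domestic banks to foreign borrowers 28.4, purchases of foreign government bonds by domestic residents 79.1, sale of domestic government bonds to non-residents 25.3; capital account: sale of embassy land to a foreign government 2.1.)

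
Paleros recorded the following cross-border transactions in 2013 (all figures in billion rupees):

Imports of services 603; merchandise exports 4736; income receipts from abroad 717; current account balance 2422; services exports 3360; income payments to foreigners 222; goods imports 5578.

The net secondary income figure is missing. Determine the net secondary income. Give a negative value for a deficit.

Current account = goods balance + services balance + net primary income + net secondary income
Sum of the known components = 2410
Net secondary income = CA - (known components) = 2422 - 2410 = 12

12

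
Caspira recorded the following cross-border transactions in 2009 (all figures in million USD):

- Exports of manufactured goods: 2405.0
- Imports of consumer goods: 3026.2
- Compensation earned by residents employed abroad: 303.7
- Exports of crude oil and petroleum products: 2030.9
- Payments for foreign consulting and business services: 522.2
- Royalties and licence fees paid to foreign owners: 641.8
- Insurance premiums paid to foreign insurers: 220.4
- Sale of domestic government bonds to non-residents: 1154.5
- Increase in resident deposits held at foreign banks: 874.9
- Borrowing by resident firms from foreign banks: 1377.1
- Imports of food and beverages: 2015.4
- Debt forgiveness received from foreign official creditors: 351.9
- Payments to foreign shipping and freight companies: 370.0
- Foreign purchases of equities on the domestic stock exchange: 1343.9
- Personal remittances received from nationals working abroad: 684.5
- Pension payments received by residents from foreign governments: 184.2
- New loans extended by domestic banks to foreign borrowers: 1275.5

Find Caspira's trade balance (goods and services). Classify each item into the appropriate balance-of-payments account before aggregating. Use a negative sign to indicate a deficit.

Goods: 2405.0 + 2030.9 - 2015.4 - 3026.2 = -605.7
Services: -522.2 - 220.4 - 370.0 - 641.8 = -1754.4
Trade balance = -605.7 + (-1754.4) = -2360.1
(Excluded from the trade balance — primary income: compensation earned by residents employed abroad 303.7; financial account: sale of domestic government bonds to non-residents 1154.5, increase in resident deposits held at foreign banks 874.9, borrowing by resident firms from foreign banks 1377.1, foreign purchases of equities on the domestic stock exchange 1343.9, new loans extended by domestic banks to foreign borrowers 1275.5; capital account: debt forgiveness received from foreign official creditors 351.9; secondary income: personal remittances received from nationals working abroad 684.5, pension payments received by residents from foreign governments 184.2.)

-2360.1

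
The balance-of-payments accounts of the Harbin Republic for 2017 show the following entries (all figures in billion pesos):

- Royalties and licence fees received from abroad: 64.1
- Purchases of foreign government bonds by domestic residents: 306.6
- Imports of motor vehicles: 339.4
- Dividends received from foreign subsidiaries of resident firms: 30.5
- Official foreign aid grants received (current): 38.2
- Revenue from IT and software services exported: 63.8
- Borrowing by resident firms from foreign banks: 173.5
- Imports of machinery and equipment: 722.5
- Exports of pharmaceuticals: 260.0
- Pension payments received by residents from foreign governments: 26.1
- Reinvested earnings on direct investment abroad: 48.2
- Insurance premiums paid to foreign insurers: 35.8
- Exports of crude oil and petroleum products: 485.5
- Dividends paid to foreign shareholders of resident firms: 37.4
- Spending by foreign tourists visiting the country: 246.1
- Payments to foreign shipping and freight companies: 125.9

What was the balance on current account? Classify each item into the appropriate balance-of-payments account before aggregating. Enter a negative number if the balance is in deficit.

Goods: -339.4 - 722.5 + 485.5 + 260.0 = -316.4
Services: -35.8 + 246.1 + 64.1 + 63.8 - 125.9 = 212.3
Primary income: 48.2 - 37.4 + 30.5 = 41.3
Secondary income: 26.1 + 38.2 = 64.3
Current account = (-316.4) + 212.3 + 41.3 + 64.3 = 1.5
(Excluded from the current account — financial account: purchases of foreign government bonds by domestic residents 306.6, borrowing by resident firms from foreign banks 173.5.)

1.5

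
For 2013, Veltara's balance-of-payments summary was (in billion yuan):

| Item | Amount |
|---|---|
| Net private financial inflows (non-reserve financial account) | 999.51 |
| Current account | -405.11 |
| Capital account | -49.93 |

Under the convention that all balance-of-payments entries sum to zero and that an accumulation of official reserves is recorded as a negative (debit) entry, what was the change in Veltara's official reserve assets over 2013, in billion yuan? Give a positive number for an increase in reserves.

544.47

Official reserve transactions balance = -((-405.11) + (-49.93) + 999.51) = -544.47
An accumulation of reserves is recorded as a debit (negative entry), so the change in the stock of reserves is the negative of that balance.
Change in official reserves = -(-544.47) = 544.47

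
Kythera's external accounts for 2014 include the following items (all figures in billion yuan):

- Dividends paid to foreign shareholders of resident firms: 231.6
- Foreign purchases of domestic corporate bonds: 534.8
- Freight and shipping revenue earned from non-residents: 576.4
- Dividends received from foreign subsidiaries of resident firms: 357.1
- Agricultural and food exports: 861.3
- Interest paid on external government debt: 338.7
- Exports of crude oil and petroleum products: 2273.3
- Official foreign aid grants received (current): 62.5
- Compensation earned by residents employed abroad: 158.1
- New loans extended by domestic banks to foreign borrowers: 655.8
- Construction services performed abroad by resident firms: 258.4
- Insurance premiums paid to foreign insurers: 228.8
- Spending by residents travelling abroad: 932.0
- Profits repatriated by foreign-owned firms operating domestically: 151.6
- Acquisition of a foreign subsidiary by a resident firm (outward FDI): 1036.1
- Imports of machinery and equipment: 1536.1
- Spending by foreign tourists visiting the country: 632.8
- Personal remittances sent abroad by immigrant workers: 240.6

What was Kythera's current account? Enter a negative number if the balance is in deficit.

1520.5

Goods: -1536.1 + 2273.3 + 861.3 = 1598.5
Services: 632.8 + 258.4 - 932.0 - 228.8 + 576.4 = 306.8
Primary income: 357.1 - 151.6 - 231.6 - 338.7 + 158.1 = -206.7
Secondary income: -240.6 + 62.5 = -178.1
Current account = 1598.5 + 306.8 + (-206.7) + (-178.1) = 1520.5
(Excluded from the current account — financial account: foreign purchases of domestic corporate bonds 534.8, new loans extended by domestic banks to foreign borrowers 655.8, acquisition of a foreign subsidiary by a resident firm (outward FDI) 1036.1.)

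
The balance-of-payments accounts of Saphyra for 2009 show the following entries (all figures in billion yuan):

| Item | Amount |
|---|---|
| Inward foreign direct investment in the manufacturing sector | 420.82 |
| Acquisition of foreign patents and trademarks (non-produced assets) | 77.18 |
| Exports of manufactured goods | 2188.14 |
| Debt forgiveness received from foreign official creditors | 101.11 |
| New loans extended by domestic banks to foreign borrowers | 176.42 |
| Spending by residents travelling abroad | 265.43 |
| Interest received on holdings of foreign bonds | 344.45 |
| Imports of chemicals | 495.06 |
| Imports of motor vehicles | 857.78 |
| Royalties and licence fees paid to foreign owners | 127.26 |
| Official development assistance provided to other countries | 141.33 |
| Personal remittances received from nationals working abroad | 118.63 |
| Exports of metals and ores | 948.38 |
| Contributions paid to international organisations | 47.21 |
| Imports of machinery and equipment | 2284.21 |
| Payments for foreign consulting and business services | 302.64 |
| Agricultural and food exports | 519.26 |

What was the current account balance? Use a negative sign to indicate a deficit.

Goods: 519.26 + 948.38 - 857.78 - 495.06 - 2284.21 + 2188.14 = 18.73
Services: -302.64 - 265.43 - 127.26 = -695.33
Primary income: 344.45
Secondary income: 118.63 - 141.33 - 47.21 = -69.91
Current account = 18.73 + (-695.33) + 344.45 + (-69.91) = -402.06
(Excluded from the current account — financial account: inward foreign direct investment in the manufacturing sector 420.82, new loans extended by domestic banks to foreign borrowers 176.42; capital account: acquisition of foreign patents and trademarks (non-produced assets) 77.18, debt forgiveness received from foreign official creditors 101.11.)

-402.06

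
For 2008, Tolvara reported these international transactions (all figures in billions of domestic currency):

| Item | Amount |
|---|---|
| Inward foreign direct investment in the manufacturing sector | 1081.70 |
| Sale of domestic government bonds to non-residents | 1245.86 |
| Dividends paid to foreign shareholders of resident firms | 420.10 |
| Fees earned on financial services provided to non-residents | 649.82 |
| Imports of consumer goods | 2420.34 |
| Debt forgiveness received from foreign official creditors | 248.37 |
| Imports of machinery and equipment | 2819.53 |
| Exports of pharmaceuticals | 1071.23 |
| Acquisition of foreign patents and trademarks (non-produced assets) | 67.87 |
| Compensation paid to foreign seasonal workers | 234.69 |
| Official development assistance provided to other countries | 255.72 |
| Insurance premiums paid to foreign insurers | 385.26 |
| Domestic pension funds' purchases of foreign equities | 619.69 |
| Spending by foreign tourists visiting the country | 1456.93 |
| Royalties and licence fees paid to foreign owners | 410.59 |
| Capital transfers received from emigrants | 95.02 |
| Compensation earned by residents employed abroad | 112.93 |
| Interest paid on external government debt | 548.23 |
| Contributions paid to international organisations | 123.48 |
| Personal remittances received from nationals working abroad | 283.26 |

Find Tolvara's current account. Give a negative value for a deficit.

-4043.77

Goods: -2819.53 + 1071.23 - 2420.34 = -4168.64
Services: -385.26 + 1456.93 - 410.59 + 649.82 = 1310.90
Primary income: -234.69 - 420.10 + 112.93 - 548.23 = -1090.09
Secondary income: -123.48 - 255.72 + 283.26 = -95.94
Current account = (-4168.64) + 1310.90 + (-1090.09) + (-95.94) = -4043.77
(Excluded from the current account — financial account: inward foreign direct investment in the manufacturing sector 1081.70, sale of domestic government bonds to non-residents 1245.86, domestic pension funds' purchases of foreign equities 619.69; capital account: debt forgiveness received from foreign official creditors 248.37, acquisition of foreign patents and trademarks (non-produced assets) 67.87, capital transfers received from emigrants 95.02.)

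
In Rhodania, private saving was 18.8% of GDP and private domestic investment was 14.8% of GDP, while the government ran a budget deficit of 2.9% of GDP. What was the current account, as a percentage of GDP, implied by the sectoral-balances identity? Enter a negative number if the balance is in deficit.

1.1

By the sectoral-balances identity, CA = (S_private - I) + (T - G).
Private balance = 18.8 - 14.8 = 4.0
Government balance (T - G) = -2.9
CA = 4.0 + (-2.9) = 1.1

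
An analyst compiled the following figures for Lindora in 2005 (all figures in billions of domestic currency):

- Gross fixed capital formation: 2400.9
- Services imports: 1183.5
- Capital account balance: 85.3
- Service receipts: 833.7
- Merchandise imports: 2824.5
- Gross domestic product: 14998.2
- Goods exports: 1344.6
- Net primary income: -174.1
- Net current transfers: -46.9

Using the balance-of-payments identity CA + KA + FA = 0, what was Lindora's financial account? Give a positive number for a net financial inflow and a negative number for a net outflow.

Goods balance = 1344.6 - 2824.5 = -1479.9
Services balance = 833.7 - 1183.5 = -349.8
Trade balance (goods + services) = -1479.9 + (-349.8) = -1829.7
Net primary income = -174.1
Net secondary income = -46.9
Current account = -1829.7 + (-174.1) + (-46.9) = -2050.7
Financial account = -(-2050.7 + 85.3) = 1965.4

1965.4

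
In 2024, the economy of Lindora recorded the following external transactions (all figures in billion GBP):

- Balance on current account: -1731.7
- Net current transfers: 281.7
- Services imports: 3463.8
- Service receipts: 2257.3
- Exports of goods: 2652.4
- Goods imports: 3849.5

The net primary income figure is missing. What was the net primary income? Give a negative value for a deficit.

Current account = goods balance + services balance + net primary income + net secondary income
Sum of the known components = -2121.9
Net primary income = CA - (known components) = -1731.7 - (-2121.9) = 390.2

390.2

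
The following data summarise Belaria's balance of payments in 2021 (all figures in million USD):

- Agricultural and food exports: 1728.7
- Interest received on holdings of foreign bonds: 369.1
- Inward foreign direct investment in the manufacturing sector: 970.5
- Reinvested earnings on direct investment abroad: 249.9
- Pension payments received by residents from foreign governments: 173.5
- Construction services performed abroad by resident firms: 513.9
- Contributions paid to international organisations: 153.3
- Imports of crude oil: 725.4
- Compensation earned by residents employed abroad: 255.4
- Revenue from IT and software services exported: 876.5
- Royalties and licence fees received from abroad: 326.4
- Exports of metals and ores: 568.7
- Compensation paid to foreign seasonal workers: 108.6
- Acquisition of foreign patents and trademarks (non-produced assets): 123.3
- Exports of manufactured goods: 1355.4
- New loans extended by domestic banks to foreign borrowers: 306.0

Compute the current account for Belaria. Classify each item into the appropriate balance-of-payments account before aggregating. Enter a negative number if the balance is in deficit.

5430.2

Goods: 1355.4 + 568.7 - 725.4 + 1728.7 = 2927.4
Services: 326.4 + 876.5 + 513.9 = 1716.8
Primary income: 255.4 + 249.9 + 369.1 - 108.6 = 765.8
Secondary income: -153.3 + 173.5 = 20.2
Current account = 2927.4 + 1716.8 + 765.8 + 20.2 = 5430.2
(Excluded from the current account — financial account: inward foreign direct investment in the manufacturing sector 970.5, new loans extended by domestic banks to foreign borrowers 306.0; capital account: acquisition of foreign patents and trademarks (non-produced assets) 123.3.)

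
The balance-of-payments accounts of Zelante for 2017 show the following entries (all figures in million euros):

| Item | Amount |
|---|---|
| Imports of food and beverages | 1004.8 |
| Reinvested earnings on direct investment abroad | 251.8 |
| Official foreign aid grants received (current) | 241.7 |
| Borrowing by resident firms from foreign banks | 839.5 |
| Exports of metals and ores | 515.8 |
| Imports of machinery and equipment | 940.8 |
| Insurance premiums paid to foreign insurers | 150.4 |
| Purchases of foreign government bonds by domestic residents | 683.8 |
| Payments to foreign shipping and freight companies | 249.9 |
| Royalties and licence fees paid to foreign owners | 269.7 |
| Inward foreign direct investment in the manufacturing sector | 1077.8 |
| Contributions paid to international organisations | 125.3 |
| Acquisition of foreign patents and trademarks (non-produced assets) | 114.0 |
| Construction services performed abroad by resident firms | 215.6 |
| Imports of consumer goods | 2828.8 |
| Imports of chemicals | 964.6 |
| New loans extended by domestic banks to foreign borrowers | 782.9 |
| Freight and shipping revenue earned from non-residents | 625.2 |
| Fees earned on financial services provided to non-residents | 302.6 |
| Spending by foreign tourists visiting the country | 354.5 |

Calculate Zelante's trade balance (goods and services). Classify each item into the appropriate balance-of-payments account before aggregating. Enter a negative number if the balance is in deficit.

Goods: -964.6 - 940.8 + 515.8 - 2828.8 - 1004.8 = -5223.2
Services: 354.5 - 150.4 + 215.6 + 302.6 + 625.2 - 249.9 - 269.7 = 827.9
Trade balance = -5223.2 + 827.9 = -4395.3
(Excluded from the trade balance — primary income: reinvested earnings on direct investment abroad 251.8; secondary income: official foreign aid grants received (current) 241.7, contributions paid to international organisations 125.3; financial account: borrowing by resident firms from foreign banks 839.5, purchases of foreign government bonds by domestic residents 683.8, inward foreign direct investment in the manufacturing sector 1077.8, new loans extended by domestic banks to foreign borrowers 782.9; capital account: acquisition of foreign patents and trademarks (non-produced assets) 114.0.)

-4395.3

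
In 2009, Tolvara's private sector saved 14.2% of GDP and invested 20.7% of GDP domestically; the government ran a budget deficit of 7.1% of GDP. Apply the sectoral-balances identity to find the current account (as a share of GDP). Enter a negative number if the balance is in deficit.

-13.6

By the sectoral-balances identity, CA = (S_private - I) + (T - G).
Private balance = 14.2 - 20.7 = -6.5
Government balance (T - G) = -7.1
CA = -6.5 + (-7.1) = -13.6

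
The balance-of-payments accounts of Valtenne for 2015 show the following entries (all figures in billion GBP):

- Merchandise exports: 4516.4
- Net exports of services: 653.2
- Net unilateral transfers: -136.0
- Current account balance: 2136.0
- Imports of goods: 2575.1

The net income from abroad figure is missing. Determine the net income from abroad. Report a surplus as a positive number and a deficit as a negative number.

-322.5

Current account = goods balance + services balance + net primary income + net secondary income
Sum of the known components = 2458.5
Net income from abroad = CA - (known components) = 2136.0 - 2458.5 = -322.5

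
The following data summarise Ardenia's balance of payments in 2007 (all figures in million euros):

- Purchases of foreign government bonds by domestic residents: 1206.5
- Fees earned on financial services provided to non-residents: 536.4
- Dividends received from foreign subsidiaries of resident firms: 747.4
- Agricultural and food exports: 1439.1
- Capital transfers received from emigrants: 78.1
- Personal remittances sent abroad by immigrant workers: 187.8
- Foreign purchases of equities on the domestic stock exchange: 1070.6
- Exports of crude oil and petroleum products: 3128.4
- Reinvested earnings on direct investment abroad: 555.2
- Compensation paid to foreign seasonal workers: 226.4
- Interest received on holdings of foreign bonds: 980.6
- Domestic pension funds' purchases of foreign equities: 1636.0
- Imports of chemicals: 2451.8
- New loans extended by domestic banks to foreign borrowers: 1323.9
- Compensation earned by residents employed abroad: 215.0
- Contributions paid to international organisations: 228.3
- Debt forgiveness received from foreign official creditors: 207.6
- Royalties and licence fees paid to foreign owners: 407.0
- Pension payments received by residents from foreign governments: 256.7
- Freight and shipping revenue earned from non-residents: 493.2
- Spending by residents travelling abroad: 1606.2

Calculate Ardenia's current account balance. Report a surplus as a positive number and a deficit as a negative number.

Goods: 1439.1 + 3128.4 - 2451.8 = 2115.7
Services: -407.0 + 536.4 - 1606.2 + 493.2 = -983.6
Primary income: 747.4 + 980.6 + 555.2 - 226.4 + 215.0 = 2271.8
Secondary income: -228.3 - 187.8 + 256.7 = -159.4
Current account = 2115.7 + (-983.6) + 2271.8 + (-159.4) = 3244.5
(Excluded from the current account — financial account: purchases of foreign government bonds by domestic residents 1206.5, foreign purchases of equities on the domestic stock exchange 1070.6, domestic pension funds' purchases of foreign equities 1636.0, new loans extended by domestic banks to foreign borrowers 1323.9; capital account: capital transfers received from emigrants 78.1, debt forgiveness received from foreign official creditors 207.6.)

3244.5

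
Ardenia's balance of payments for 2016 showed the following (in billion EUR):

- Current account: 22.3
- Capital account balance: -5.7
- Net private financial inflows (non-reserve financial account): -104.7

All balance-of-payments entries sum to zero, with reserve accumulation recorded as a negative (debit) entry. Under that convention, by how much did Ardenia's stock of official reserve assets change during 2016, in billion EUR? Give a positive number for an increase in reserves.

Official reserve transactions balance = -(22.3 + (-5.7) + (-104.7)) = 88.1
An accumulation of reserves is recorded as a debit (negative entry), so the change in the stock of reserves is the negative of that balance.
Change in official reserves = -(88.1) = -88.1

-88.1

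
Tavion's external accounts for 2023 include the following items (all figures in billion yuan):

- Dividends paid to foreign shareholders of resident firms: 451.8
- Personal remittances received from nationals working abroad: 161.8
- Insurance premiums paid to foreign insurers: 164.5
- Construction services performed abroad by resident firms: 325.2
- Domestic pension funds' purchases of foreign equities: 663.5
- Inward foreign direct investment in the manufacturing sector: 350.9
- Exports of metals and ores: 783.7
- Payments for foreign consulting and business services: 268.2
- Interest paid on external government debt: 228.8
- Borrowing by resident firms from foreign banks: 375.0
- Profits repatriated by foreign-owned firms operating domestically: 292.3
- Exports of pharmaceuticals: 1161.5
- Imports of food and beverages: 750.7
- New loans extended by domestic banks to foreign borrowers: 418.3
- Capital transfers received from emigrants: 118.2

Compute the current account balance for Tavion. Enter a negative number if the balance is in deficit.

Goods: -750.7 + 1161.5 + 783.7 = 1194.5
Services: 325.2 - 164.5 - 268.2 = -107.5
Primary income: -292.3 - 228.8 - 451.8 = -972.9
Secondary income: 161.8
Current account = 1194.5 + (-107.5) + (-972.9) + 161.8 = 275.9
(Excluded from the current account — financial account: domestic pension funds' purchases of foreign equities 663.5, inward foreign direct investment in the manufacturing sector 350.9, borrowing by resident firms from foreign banks 375.0, new loans extended by domestic banks to foreign borrowers 418.3; capital account: capital transfers received from emigrants 118.2.)

275.9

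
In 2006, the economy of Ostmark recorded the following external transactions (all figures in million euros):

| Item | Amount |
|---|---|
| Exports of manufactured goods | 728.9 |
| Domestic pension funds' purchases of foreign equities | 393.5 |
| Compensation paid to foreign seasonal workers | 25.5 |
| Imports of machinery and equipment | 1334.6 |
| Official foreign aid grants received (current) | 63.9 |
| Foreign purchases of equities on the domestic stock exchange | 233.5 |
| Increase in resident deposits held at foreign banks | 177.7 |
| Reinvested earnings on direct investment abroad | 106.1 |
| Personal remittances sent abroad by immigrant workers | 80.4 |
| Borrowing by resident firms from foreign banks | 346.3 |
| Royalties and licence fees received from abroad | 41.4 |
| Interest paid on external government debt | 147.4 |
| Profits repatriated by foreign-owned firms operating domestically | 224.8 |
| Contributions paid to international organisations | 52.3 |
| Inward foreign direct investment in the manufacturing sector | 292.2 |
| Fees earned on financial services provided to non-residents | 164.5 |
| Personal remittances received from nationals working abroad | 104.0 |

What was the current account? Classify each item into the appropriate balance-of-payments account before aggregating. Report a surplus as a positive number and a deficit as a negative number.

Goods: 728.9 - 1334.6 = -605.7
Services: 41.4 + 164.5 = 205.9
Primary income: 106.1 - 25.5 - 224.8 - 147.4 = -291.6
Secondary income: -80.4 + 104.0 - 52.3 + 63.9 = 35.2
Current account = (-605.7) + 205.9 + (-291.6) + 35.2 = -656.2
(Excluded from the current account — financial account: domestic pension funds' purchases of foreign equities 393.5, foreign purchases of equities on the domestic stock exchange 233.5, increase in resident deposits held at foreign banks 177.7, borrowing by resident firms from foreign banks 346.3, inward foreign direct investment in the manufacturing sector 292.2.)

-656.2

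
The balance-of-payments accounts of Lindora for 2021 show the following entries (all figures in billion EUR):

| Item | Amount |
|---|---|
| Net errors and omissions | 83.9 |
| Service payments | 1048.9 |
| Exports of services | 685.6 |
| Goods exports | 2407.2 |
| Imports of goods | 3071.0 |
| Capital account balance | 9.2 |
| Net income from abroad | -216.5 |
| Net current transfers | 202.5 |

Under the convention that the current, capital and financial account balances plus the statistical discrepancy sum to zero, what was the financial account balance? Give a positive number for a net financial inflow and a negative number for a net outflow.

Goods balance = 2407.2 - 3071.0 = -663.8
Services balance = 685.6 - 1048.9 = -363.3
Trade balance (goods + services) = -663.8 + (-363.3) = -1027.1
Net primary income = -216.5
Net secondary income = 202.5
Current account = -1027.1 + (-216.5) + 202.5 = -1041.1
Financial account = -(-1041.1 + 9.2 + 83.9) = 948.0

948.0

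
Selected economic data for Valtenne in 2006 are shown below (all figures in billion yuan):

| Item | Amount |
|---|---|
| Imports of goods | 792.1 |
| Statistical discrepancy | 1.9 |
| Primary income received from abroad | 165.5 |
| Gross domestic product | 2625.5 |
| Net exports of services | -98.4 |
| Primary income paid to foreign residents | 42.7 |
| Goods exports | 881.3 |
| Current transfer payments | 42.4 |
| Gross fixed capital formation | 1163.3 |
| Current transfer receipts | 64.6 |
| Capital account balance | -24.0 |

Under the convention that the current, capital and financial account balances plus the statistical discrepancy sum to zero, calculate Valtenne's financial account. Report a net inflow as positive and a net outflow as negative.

-113.7

Goods balance = 881.3 - 792.1 = 89.2
Services balance = -98.4
Trade balance (goods + services) = 89.2 + (-98.4) = -9.2
Net primary income = 165.5 - 42.7 = 122.8
Net secondary income = 64.6 - 42.4 = 22.2
Current account = -9.2 + 122.8 + 22.2 = 135.8
Financial account = -(135.8 + (-24.0) + 1.9) = -113.7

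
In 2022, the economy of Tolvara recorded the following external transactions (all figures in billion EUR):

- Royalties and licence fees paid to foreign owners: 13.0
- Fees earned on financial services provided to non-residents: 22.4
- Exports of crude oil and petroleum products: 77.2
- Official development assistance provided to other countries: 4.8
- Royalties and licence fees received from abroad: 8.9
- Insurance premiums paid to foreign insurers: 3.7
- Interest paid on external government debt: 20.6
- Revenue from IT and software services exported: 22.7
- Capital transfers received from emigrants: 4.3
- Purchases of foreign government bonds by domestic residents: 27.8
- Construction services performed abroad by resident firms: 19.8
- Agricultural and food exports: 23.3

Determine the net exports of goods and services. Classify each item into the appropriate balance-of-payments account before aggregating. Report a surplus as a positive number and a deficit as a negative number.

157.6

Goods: 23.3 + 77.2 = 100.5
Services: -3.7 + 22.4 + 8.9 + 19.8 - 13.0 + 22.7 = 57.1
Trade balance = 100.5 + 57.1 = 157.6
(Excluded from the trade balance — secondary income: official development assistance provided to other countries 4.8; primary income: interest paid on external government debt 20.6; capital account: capital transfers received from emigrants 4.3; financial account: purchases of foreign government bonds by domestic residents 27.8.)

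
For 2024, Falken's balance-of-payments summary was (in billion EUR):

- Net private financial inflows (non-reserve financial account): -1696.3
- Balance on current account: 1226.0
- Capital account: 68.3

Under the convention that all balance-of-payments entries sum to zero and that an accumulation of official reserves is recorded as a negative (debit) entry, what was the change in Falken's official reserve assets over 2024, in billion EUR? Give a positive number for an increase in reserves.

Official reserve transactions balance = -(1226.0 + 68.3 + (-1696.3)) = 402.0
An accumulation of reserves is recorded as a debit (negative entry), so the change in the stock of reserves is the negative of that balance.
Change in official reserves = -(402.0) = -402.0

-402.0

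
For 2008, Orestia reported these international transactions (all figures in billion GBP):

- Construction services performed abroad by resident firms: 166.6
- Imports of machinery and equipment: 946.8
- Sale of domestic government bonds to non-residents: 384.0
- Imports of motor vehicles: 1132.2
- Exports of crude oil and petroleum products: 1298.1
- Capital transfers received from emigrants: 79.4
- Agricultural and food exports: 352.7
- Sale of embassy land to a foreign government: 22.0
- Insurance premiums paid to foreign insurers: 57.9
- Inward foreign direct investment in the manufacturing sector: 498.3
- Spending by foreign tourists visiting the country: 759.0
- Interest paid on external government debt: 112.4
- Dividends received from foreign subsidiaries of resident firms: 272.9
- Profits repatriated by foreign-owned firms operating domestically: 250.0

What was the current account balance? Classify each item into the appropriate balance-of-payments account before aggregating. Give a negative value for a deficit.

Goods: -946.8 + 352.7 + 1298.1 - 1132.2 = -428.2
Services: -57.9 + 166.6 + 759.0 = 867.7
Primary income: -112.4 + 272.9 - 250.0 = -89.5
Current account = (-428.2) + 867.7 + (-89.5) = 350.0
(Excluded from the current account — financial account: sale of domestic government bonds to non-residents 384.0, inward foreign direct investment in the manufacturing sector 498.3; capital account: capital transfers received from emigrants 79.4, sale of embassy land to a foreign government 22.0.)

350.0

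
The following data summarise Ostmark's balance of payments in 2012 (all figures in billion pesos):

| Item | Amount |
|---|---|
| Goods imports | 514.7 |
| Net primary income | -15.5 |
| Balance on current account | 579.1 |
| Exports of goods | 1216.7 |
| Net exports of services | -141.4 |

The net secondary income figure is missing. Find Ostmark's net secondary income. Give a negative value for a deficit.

34.0

Current account = goods balance + services balance + net primary income + net secondary income
Sum of the known components = 545.1
Net secondary income = CA - (known components) = 579.1 - 545.1 = 34.0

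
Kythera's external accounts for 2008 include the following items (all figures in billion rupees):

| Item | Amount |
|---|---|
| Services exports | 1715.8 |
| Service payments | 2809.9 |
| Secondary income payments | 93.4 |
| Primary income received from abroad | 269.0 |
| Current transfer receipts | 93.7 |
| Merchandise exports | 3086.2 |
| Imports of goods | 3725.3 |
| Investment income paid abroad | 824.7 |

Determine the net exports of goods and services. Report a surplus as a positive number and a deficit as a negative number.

-1733.2

Goods balance = 3086.2 - 3725.3 = -639.1
Services balance = 1715.8 - 2809.9 = -1094.1
Trade balance (goods + services) = -639.1 + (-1094.1) = -1733.2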